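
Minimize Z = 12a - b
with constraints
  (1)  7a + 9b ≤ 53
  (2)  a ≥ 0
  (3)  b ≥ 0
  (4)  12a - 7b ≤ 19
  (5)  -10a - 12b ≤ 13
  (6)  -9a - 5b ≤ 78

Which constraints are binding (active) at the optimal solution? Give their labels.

Corner points and Z = 12a - b:
  (0, 53/9) → Z = -53/9
  (542/157, 503/157) → Z = 6001/157
  (0, 0) → Z = 0
  (19/12, 0) → Z = 19

The minimum is at (0, 53/9). Substituting into each constraint, equality holds for (1) and (2); the remaining constraints have slack.

(1) and (2)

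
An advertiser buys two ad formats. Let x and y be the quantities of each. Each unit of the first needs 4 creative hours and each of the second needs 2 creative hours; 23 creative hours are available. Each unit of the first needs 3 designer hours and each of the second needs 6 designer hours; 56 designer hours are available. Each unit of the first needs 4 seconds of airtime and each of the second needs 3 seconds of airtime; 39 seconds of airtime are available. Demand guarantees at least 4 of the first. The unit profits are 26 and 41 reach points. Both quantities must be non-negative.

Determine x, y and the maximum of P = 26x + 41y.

Vertices and P = 26x + 41y:
  (23/4, 0) → P = 299/2
  (4, 0) → P = 104
  (4, 7/2) → P = 495/2

x = 4, y = 7/2, maximum P = 495/2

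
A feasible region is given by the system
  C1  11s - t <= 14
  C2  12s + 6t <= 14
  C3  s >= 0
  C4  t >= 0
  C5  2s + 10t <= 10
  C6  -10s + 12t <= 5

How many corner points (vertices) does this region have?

5

The feasible vertices (each the meet of two boundaries and inside every other half-plane) are:
  (7/6, 0)
  (20/27, 23/27)
  (0, 0)
  (0, 5/12)
  (35/62, 55/62)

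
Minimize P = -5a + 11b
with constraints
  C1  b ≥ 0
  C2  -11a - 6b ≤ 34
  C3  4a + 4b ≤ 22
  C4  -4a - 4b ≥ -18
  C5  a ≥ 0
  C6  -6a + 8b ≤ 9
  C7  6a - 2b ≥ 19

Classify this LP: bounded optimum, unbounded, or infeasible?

Corner points and P = -5a + 11b:
  (9/2, 0) → P = -45/2
  (19/6, 0) → P = -95/6
  (7/2, 1) → P = -13/2
The feasible region has finitely many vertices and no improving ray; the minimum is -45/2 at (9/2, 0).

bounded optimum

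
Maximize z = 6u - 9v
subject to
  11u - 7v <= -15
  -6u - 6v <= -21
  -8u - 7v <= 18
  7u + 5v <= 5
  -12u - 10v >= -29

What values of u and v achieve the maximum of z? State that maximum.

u = -25/4, v = 39/4, maximum z = -501/4

Extreme points and z = 6u - 9v:
  (-85/2, 46) → z = -669
  (-25/4, 39/4) → z = -501/4
  (-19/2, 143/10) → z = -1857/10
The feasible region is unbounded (it extends along (-7, 8), (-5, 6)), but z strictly decreases along every unbounded feasible direction, so there is no improving ray and the maximum is attained at a vertex.

The optimum lies where -6u - 6v = -21 and 7u + 5v = 5.
Solving simultaneously gives u = -25/4, v = 39/4.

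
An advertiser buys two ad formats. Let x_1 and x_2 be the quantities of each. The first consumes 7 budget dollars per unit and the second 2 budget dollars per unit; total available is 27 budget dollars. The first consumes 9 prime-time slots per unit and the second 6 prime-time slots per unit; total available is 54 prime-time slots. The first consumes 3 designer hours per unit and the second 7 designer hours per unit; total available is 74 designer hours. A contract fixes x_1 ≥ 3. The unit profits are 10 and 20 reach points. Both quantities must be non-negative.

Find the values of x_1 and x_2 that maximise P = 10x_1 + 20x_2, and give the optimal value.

x_1 = 3, x_2 = 3, maximum P = 90

Feasible corners and P = 10x_1 + 20x_2:
  (27/7, 0) → P = 270/7
  (3, 0) → P = 30
  (3, 3) → P = 90

At the optimal vertex, 7x_1 + 2x_2 = 27 and x_1 = 3.
Solving simultaneously gives x_1 = 3, x_2 = 3.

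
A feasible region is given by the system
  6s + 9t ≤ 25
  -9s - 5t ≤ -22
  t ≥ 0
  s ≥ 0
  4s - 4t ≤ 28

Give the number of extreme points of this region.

Of the 10 pairwise boundary intersections, those satisfying every inequality are:
  (73/51, 31/17)
  (25/6, 0)
  (22/9, 0)

3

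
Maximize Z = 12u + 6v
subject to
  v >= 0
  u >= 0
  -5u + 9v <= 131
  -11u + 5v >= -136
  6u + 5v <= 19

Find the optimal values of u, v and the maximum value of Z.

Corner points and Z = 12u + 6v:
  (0, 0) → Z = 0
  (19/6, 0) → Z = 38
  (0, 19/5) → Z = 114/5

The optimum lies where v = 0 and 6u + 5v = 19.
Solving simultaneously gives u = 19/6, v = 0.

u = 19/6, v = 0, maximum Z = 38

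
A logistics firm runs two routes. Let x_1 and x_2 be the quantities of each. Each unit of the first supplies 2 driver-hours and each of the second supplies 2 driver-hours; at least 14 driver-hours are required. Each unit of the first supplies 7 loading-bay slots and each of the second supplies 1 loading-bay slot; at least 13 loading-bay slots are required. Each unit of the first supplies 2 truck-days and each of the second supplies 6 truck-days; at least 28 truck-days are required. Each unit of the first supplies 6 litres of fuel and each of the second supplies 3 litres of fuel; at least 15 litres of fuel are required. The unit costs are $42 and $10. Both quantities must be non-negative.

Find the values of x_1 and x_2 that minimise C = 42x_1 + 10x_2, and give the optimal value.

Feasible corners and C = 42x_1 + 10x_2:
  (0, 13) → C = 130
  (14, 0) → C = 588
  (1, 6) → C = 102
  (7/2, 7/2) → C = 182
The feasible region is unbounded (it extends along (0, 1), (1, 0)), but C strictly increases along every unbounded feasible direction, so there is no improving ray and the minimum is attained at a vertex.

The binding constraints are 2x_1 + 2x_2 = 14 and 7x_1 + x_2 = 13.
Solving simultaneously gives x_1 = 1, x_2 = 6.

x_1 = 1, x_2 = 6, minimum C = 102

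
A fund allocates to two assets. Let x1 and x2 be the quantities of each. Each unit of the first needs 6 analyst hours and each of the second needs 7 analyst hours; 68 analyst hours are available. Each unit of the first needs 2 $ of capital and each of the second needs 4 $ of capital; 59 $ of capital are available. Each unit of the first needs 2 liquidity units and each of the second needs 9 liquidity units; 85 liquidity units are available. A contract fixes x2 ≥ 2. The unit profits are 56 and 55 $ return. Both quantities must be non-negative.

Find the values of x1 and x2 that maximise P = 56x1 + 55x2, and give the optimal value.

x1 = 9, x2 = 2, maximum P = 614

At the optimal vertex, 6x1 + 7x2 = 68 and x2 = 2.
Solving simultaneously gives x1 = 9, x2 = 2.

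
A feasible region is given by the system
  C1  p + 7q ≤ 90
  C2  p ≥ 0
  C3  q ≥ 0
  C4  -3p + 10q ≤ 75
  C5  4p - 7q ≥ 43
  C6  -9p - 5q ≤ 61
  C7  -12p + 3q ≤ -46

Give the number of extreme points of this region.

3

Pairwise boundary intersections that survive every other constraint:
  (90, 0)
  (133/5, 317/35)
  (43/4, 0)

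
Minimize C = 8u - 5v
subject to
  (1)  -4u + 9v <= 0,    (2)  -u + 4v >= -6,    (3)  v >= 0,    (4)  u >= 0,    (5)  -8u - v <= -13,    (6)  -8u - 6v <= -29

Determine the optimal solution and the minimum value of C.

Feasible corners and C = 8u - 5v:
  (87/32, 29/24) → C = 377/24
  (6, 0) → C = 48
  (29/8, 0) → C = 29
The feasible region is unbounded (it extends along (4, 1), (9, 4)), but C strictly increases along every unbounded feasible direction, so there is no improving ray and the minimum is attained at a vertex.

The binding constraints are -4u + 9v = 0 and -8u - 6v = -29.
Solving simultaneously gives u = 87/32, v = 29/24.

u = 87/32, v = 29/24, minimum C = 377/24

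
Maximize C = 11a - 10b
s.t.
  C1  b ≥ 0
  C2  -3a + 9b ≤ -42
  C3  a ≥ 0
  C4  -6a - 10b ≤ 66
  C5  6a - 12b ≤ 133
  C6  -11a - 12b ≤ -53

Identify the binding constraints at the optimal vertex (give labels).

Corner points and C = 11a - 10b:
  (14, 0) → C = 154
  (133/6, 0) → C = 1463/6
  (77/2, 49/6) → C = 2051/6

The maximum is at (77/2, 49/6). Substituting into each constraint, equality holds for C2 and C5; the remaining constraints have slack.

C2 and C5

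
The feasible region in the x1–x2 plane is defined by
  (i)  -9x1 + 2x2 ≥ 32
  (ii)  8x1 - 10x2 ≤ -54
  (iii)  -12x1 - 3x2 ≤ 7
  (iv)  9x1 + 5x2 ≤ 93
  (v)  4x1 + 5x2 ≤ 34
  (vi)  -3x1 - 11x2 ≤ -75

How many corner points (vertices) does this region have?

Intersecting each pair of boundary lines and keeping only the points that satisfy every inequality leaves:
  (-92/53, 434/53)
  (-202/105, 257/35)
  (-137/48, 109/12)
  (-302/123, 307/41)

4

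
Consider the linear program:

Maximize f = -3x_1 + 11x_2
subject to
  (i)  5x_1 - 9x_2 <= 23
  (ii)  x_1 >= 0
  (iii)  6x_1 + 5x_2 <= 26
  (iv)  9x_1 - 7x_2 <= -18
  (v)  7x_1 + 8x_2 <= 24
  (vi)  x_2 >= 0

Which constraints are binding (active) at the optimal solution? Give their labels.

(ii) and (v)

Extreme points and f = -3x_1 + 11x_2:
  (0, 18/7) → f = 198/7
  (0, 3) → f = 33
  (24/121, 342/121) → f = 3690/121

The maximum is at (0, 3). Substituting into each constraint, equality holds for (ii) and (v); the remaining constraints have slack.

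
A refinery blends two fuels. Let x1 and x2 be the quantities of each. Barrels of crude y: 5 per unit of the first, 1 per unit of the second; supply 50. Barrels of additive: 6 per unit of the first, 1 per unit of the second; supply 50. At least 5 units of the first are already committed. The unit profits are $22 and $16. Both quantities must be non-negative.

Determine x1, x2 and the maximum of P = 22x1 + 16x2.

Corner points and P = 22x1 + 16x2:
  (25/3, 0) → P = 550/3
  (5, 0) → P = 110
  (5, 20) → P = 430

The optimum lies where 6x1 + x2 = 50 and x1 = 5.
Solving simultaneously gives x1 = 5, x2 = 20.

x1 = 5, x2 = 20, maximum P = 430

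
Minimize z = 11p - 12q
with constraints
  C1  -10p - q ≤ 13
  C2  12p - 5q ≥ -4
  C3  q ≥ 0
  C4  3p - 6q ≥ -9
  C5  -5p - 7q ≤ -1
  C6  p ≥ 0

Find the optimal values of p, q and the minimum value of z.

p = 7/19, q = 32/19, minimum z = -307/19

Corner points and z = 11p - 12q:
  (7/19, 32/19) → z = -307/19
  (0, 4/5) → z = -48/5
  (1/5, 0) → z = 11/5
  (0, 1/7) → z = -12/7
The feasible region is unbounded (it extends along (1, 0), (2, 1)), but z strictly increases along every unbounded feasible direction, so there is no improving ray and the minimum is attained at a vertex.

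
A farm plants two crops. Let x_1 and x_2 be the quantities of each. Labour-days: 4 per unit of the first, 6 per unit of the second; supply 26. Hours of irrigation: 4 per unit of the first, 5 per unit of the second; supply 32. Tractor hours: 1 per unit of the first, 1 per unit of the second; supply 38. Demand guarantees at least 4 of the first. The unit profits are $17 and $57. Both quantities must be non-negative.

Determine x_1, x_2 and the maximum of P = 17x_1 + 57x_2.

x_1 = 4, x_2 = 5/3, maximum P = 163

Corner points and P = 17x_1 + 57x_2:
  (13/2, 0) → P = 221/2
  (4, 0) → P = 68
  (4, 5/3) → P = 163

The optimum lies where 4x_1 + 6x_2 = 26 and x_1 = 4.
Solving simultaneously gives x_1 = 4, x_2 = 5/3.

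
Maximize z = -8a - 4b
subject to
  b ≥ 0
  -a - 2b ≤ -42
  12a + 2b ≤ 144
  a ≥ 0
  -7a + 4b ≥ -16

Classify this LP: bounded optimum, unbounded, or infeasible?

Extreme points and z = -8a - 4b:
  (102/11, 180/11) → z = -1536/11
  (0, 21) → z = -84
  (0, 72) → z = -288
The feasible region has finitely many vertices and no improving ray; the maximum is -84 at (0, 21).

bounded optimum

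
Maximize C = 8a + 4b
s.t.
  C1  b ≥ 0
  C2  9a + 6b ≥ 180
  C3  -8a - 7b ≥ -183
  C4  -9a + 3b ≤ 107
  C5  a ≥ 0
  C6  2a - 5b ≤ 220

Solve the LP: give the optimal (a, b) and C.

Feasible corners and C = 8a + 4b:
  (20, 0) → C = 160
  (183/8, 0) → C = 183
  (54/5, 69/5) → C = 708/5

The optimum lies where b = 0 and -8a - 7b = -183.
Solving simultaneously gives a = 183/8, b = 0.

a = 183/8, b = 0, maximum C = 183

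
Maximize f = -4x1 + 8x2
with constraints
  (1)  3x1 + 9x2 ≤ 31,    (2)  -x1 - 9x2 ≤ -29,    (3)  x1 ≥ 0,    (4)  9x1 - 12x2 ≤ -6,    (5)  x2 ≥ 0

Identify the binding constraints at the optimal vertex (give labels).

Vertices and f = -4x1 + 8x2:
  (1, 28/9) → f = 188/9
  (0, 31/9) → f = 248/9
  (0, 29/9) → f = 232/9

The maximum is at (0, 31/9). Substituting into each constraint, equality holds for (1) and (3); the remaining constraints have slack.

(1) and (3)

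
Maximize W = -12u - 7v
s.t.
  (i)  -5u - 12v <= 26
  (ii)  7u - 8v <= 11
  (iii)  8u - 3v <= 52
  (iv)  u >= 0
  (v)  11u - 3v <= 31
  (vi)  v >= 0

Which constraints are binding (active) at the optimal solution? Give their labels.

(iv) and (vi)

Feasible corners and W = -12u - 7v:
  (215/67, 96/67) → W = -3252/67
  (11/7, 0) → W = -132/7
  (0, 0) → W = 0
The feasible region is unbounded (it extends along (0, 1), (3, 11)), but W strictly decreases along every unbounded feasible direction, so there is no improving ray and the maximum is attained at a vertex.

The maximum is at (0, 0). Substituting into each constraint, equality holds for (iv) and (vi); the remaining constraints have slack.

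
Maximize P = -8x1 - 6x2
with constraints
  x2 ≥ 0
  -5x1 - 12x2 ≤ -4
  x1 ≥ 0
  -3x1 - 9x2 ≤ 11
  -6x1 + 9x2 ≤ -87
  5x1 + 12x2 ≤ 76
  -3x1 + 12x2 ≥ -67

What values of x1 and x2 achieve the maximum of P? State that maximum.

Feasible corners and P = -8x1 - 6x2:
  (29/2, 0) → P = -116
  (76/5, 0) → P = -608/5
  (192/13, 7/39) → P = -1550/13

The optimum lies where x2 = 0 and -6x1 + 9x2 = -87.
Solving simultaneously gives x1 = 29/2, x2 = 0.

x1 = 29/2, x2 = 0, maximum P = -116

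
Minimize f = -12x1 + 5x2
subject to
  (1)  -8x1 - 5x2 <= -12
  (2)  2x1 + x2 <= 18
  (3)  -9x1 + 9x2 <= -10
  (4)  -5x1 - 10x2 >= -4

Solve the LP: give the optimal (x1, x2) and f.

x1 = 39, x2 = -60, minimum f = -768

Extreme points and f = -12x1 + 5x2:
  (39, -60) → f = -768
  (20/11, -28/55) → f = -268/11
  (176/15, -82/15) → f = -2522/15

The optimum lies where -8x1 - 5x2 = -12 and 2x1 + x2 = 18.
Solving simultaneously gives x1 = 39, x2 = -60.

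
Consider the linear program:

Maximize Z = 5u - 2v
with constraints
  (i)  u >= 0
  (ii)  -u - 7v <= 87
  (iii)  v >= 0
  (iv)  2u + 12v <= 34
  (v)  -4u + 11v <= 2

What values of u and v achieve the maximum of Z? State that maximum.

Extreme points and Z = 5u - 2v:
  (0, 0) → Z = 0
  (0, 2/11) → Z = -4/11
  (17, 0) → Z = 85
  (5, 2) → Z = 21

The optimum lies where v = 0 and 2u + 12v = 34.
Solving simultaneously gives u = 17, v = 0.

u = 17, v = 0, maximum Z = 85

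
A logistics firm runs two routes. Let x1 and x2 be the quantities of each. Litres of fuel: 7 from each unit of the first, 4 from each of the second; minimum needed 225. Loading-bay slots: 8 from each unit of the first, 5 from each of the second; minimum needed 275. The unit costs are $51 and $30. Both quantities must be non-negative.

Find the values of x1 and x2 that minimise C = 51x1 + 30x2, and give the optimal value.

x1 = 25/3, x2 = 125/3, minimum C = 1675

Feasible corners and C = 51x1 + 30x2:
  (0, 225/4) → C = 3375/2
  (275/8, 0) → C = 14025/8
  (25/3, 125/3) → C = 1675
The feasible region is unbounded (it extends along (0, 1), (1, 0)), but C strictly increases along every unbounded feasible direction, so there is no improving ray and the minimum is attained at a vertex.

The optimum lies where 7x1 + 4x2 = 225 and 8x1 + 5x2 = 275.
Solving simultaneously gives x1 = 25/3, x2 = 125/3.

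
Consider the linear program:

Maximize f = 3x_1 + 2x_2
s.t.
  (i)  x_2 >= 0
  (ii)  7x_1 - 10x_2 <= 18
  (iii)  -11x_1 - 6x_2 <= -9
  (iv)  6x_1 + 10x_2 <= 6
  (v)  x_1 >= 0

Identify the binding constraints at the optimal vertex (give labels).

(i) and (iv)

Feasible corners and f = 3x_1 + 2x_2:
  (9/11, 0) → f = 27/11
  (1, 0) → f = 3
  (27/37, 6/37) → f = 93/37

The maximum is at (1, 0). Substituting into each constraint, equality holds for (i) and (iv); the remaining constraints have slack.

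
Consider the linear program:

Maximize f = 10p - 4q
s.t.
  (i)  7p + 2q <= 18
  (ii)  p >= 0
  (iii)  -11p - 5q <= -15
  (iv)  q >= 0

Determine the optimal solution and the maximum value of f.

Corner points and f = 10p - 4q:
  (0, 9) → f = -36
  (18/7, 0) → f = 180/7
  (0, 3) → f = -12
  (15/11, 0) → f = 150/11

The binding constraints are 7p + 2q = 18 and q = 0.
Solving simultaneously gives p = 18/7, q = 0.

p = 18/7, q = 0, maximum f = 180/7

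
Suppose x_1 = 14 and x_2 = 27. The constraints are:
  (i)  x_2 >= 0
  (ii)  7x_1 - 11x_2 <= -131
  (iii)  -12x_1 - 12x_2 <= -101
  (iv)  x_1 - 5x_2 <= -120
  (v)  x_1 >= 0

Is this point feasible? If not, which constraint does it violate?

(i): 27 ≥ 0 ✓
(ii): -199 ≤ -131 ✓
(iii): -492 ≤ -101 ✓
(iv): -121 ≤ -120 ✓
(v): 14 ≥ 0 ✓

feasible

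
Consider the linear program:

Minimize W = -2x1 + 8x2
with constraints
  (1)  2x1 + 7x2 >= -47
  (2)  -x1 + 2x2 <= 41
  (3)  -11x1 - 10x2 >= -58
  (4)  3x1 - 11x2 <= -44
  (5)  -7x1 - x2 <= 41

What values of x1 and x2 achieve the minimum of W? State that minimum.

x1 = -99/16, x2 = 37/16, minimum W = 247/8

Corner points and W = -2x1 + 8x2:
  (198/151, 658/151) → W = 4868/151
  (-468/59, 857/59) → W = 7792/59
  (-99/16, 37/16) → W = 247/8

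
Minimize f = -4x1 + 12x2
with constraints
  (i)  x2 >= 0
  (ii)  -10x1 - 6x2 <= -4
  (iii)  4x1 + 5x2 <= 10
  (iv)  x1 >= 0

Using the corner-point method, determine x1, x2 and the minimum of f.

x1 = 5/2, x2 = 0, minimum f = -10

Vertices and f = -4x1 + 12x2:
  (2/5, 0) → f = -8/5
  (5/2, 0) → f = -10
  (0, 2/3) → f = 8
  (0, 2) → f = 24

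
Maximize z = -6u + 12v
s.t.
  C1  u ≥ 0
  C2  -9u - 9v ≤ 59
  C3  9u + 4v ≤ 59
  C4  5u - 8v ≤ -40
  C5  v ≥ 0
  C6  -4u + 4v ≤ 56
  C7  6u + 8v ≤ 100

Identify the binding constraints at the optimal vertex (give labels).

Extreme points and z = -6u + 12v:
  (0, 5) → z = 60
  (0, 25/2) → z = 150
  (78/23, 655/92) → z = 1497/23
  (3/2, 91/8) → z = 255/2

The maximum is at (0, 25/2). Substituting into each constraint, equality holds for C1 and C7; the remaining constraints have slack.

C1 and C7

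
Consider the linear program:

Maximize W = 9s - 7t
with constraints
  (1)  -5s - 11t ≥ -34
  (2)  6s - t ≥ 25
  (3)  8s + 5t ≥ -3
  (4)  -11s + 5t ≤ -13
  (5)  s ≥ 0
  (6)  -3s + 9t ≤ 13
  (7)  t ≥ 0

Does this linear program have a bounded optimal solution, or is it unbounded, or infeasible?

Corner points and W = 9s - 7t:
  (309/71, 79/71) → W = 2228/71
  (34/5, 0) → W = 306/5
  (25/6, 0) → W = 75/2
The feasible region has finitely many vertices and no improving ray; the maximum is 306/5 at (34/5, 0).

bounded optimum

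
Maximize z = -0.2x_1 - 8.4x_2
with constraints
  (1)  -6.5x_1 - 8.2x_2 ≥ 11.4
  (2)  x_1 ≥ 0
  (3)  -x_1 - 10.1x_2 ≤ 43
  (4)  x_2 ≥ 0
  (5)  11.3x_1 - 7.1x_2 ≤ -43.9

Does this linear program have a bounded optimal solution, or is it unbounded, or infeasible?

infeasible

The boundaries -6.5x_1 - 8.2x_2 = 11.4 and 11.3x_1 - 7.1x_2 = -43.9 meet at (-44092/13881, 15653/13881), but that point violates x_1 ≥ 0. Every candidate vertex is excluded by some other constraint, so the feasible region is empty.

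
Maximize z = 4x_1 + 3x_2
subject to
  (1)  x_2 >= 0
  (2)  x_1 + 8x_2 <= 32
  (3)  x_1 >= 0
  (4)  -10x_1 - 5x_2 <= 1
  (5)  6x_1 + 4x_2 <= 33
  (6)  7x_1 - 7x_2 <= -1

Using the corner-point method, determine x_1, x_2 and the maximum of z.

x_1 = 34/11, x_2 = 159/44, maximum z = 1021/44

Corner points and z = 4x_1 + 3x_2:
  (0, 4) → z = 12
  (34/11, 159/44) → z = 1021/44
  (0, 1/7) → z = 3/7
  (227/70, 237/70) → z = 1619/70

At the optimal vertex, x_1 + 8x_2 = 32 and 6x_1 + 4x_2 = 33.
Solving simultaneously gives x_1 = 34/11, x_2 = 159/44.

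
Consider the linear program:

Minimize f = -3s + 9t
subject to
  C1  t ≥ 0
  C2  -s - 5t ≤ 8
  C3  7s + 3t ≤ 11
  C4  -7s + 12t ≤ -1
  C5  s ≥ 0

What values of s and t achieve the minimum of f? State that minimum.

s = 11/7, t = 0, minimum f = -33/7

Feasible corners and f = -3s + 9t:
  (11/7, 0) → f = -33/7
  (1/7, 0) → f = -3/7
  (9/7, 2/3) → f = 15/7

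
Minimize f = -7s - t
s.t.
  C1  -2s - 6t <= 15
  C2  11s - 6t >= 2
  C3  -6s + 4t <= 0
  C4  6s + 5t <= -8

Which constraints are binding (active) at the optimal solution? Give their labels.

C1 and C4

Corner points and f = -7s - t:
  (-1, -13/6) → f = 55/6
  (27/26, -37/13) → f = -115/26
  (-38/91, -100/91) → f = 366/91

The minimum is at (27/26, -37/13). Substituting into each constraint, equality holds for C1 and C4; the remaining constraints have slack.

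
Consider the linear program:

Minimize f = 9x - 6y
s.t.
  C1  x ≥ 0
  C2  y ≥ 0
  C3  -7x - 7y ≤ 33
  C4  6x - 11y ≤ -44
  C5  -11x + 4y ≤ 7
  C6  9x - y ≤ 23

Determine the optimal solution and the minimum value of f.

Vertices and f = 9x - 6y:
  (99/97, 442/97) → f = -1761/97
  (99/31, 178/31) → f = -177/31
  (99/25, 316/25) → f = -201/5

x = 99/25, y = 316/25, minimum f = -201/5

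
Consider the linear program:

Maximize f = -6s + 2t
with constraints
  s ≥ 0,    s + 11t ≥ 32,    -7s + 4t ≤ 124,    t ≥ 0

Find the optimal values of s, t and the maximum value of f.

Extreme points and f = -6s + 2t:
  (0, 32/11) → f = 64/11
  (0, 31) → f = 62
  (32, 0) → f = -192
The feasible region is unbounded (it extends along (1, 0), (4, 7)), but f strictly decreases along every unbounded feasible direction, so there is no improving ray and the maximum is attained at a vertex.

s = 0, t = 31, maximum f = 62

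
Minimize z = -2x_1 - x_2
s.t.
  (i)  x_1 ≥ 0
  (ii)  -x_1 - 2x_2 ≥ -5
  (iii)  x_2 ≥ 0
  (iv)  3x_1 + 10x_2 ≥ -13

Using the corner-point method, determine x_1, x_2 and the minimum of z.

x_1 = 5, x_2 = 0, minimum z = -10

Feasible corners and z = -2x_1 - x_2:
  (0, 5/2) → z = -5/2
  (0, 0) → z = 0
  (5, 0) → z = -10

At the optimal vertex, -x_1 - 2x_2 = -5 and x_2 = 0.
Solving simultaneously gives x_1 = 5, x_2 = 0.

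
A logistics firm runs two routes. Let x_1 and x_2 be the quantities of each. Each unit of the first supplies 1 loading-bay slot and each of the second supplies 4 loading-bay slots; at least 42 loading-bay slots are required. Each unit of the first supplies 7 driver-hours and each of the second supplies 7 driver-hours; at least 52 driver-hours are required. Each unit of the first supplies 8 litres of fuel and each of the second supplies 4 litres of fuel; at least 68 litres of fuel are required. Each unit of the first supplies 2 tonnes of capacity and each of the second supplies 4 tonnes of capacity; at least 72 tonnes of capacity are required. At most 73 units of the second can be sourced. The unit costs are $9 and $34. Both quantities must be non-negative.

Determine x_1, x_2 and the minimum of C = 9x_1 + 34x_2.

x_1 = 30, x_2 = 3, minimum C = 372

Extreme points and C = 9x_1 + 34x_2:
  (0, 18) → C = 612
  (0, 73) → C = 2482
  (42, 0) → C = 378
  (30, 3) → C = 372
The feasible region is unbounded (it extends along (1, 0)), but C strictly increases along every unbounded feasible direction, so there is no improving ray and the minimum is attained at a vertex.

The binding constraints are x_1 + 4x_2 = 42 and 2x_1 + 4x_2 = 72.
Solving simultaneously gives x_1 = 30, x_2 = 3.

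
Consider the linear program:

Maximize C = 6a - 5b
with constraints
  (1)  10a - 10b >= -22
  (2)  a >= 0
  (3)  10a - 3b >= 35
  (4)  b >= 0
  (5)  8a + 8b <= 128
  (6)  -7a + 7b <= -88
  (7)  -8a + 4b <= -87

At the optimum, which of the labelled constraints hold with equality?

Corner points and C = 6a - 5b:
  (16, 0) → C = 96
  (88/7, 0) → C = 528/7
  (100/7, 12/7) → C = 540/7

The maximum is at (16, 0). Substituting into each constraint, equality holds for (4) and (5); the remaining constraints have slack.

(4) and (5)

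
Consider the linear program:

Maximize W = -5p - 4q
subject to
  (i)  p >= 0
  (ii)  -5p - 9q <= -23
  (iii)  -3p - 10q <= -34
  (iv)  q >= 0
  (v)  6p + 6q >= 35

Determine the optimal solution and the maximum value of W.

Extreme points and W = -5p - 4q:
  (0, 35/6) → W = -70/3
  (34/3, 0) → W = -170/3
  (73/21, 33/14) → W = -563/21
The feasible region is unbounded (it extends along (0, 1), (1, 0)), but W strictly decreases along every unbounded feasible direction, so there is no improving ray and the maximum is attained at a vertex.

p = 0, q = 35/6, maximum W = -70/3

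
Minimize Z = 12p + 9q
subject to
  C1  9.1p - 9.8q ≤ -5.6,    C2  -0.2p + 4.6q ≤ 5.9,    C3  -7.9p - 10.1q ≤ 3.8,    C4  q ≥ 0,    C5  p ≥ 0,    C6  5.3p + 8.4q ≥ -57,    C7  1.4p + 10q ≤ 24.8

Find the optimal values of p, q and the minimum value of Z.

The binding constraints are 9.1p - 9.8q = -5.6 and p = 0.
Solving simultaneously gives p = 0, q = 4/7.

p = 0, q = 4/7, minimum Z = 36/7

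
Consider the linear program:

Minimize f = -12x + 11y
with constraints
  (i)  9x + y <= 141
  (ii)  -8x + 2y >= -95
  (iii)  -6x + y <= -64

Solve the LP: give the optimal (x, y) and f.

x = 33/4, y = -29/2, minimum f = -517/2

Vertices and f = -12x + 11y:
  (29/2, 21/2) → f = -117/2
  (41/3, 18) → f = 34
  (33/4, -29/2) → f = -517/2

The binding constraints are -8x + 2y = -95 and -6x + y = -64.
Solving simultaneously gives x = 33/4, y = -29/2.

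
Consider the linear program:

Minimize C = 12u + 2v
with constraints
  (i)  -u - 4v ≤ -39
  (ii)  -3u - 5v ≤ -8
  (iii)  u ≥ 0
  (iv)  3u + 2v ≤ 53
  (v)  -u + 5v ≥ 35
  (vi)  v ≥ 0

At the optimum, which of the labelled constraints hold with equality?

(i) and (iii)

Feasible corners and C = 12u + 2v:
  (0, 39/4) → C = 39/2
  (55/9, 74/9) → C = 808/9
  (0, 53/2) → C = 53
  (195/17, 158/17) → C = 2656/17

The minimum is at (0, 39/4). Substituting into each constraint, equality holds for (i) and (iii); the remaining constraints have slack.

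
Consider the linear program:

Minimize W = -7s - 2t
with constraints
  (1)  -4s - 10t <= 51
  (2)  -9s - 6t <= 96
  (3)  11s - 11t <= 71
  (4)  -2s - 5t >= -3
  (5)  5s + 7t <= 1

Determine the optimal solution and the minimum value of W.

Feasible corners and W = -7s - 2t:
  (-109/11, -25/22) → W = 788/11
  (149/154, -845/154) → W = 647/154
  (-166/11, 73/11) → W = 1016/11
  (127/33, -86/33) → W = -239/11
  (-16/11, 13/11) → W = 86/11

s = 127/33, t = -86/33, minimum W = -239/11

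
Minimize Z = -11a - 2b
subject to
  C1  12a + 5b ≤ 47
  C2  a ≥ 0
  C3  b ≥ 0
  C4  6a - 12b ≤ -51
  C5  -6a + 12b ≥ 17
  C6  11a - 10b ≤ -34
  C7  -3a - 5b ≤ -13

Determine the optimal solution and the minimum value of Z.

a = 12/7, b = 37/7, minimum Z = -206/7

Corner points and Z = -11a - 2b:
  (0, 47/5) → Z = -94/5
  (12/7, 37/7) → Z = -206/7
  (0, 17/4) → Z = -17/2
  (17/12, 119/24) → Z = -51/2

The optimum lies where 12a + 5b = 47 and 11a - 10b = -34.
Solving simultaneously gives a = 12/7, b = 37/7.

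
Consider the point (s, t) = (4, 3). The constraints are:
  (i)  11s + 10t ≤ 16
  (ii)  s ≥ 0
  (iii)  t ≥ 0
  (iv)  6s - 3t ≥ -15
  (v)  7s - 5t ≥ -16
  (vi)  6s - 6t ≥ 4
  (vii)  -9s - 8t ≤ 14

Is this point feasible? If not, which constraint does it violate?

not feasible — violates (i)

Constraint (i): 11s + 10t = 74, which is not ≤ 16. All other constraints are satisfied.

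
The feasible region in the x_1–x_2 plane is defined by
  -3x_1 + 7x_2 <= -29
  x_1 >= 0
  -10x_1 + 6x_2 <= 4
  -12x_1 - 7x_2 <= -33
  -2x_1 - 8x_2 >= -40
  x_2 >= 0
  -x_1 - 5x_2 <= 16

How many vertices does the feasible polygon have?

Of the 21 pairwise boundary intersections, those satisfying every inequality are:
  (256/19, 31/19)
  (29/3, 0)
  (20, 0)

3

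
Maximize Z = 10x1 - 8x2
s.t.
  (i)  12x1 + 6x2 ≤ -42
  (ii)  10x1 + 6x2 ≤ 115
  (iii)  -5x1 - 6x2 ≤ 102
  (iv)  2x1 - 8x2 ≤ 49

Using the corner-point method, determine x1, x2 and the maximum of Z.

Corner points and Z = 10x1 - 8x2:
  (-157/2, 150) → Z = -1985
  (-7/18, -56/9) → Z = 413/9
  (-261/26, -449/52) → Z = -407/13
The feasible region is unbounded (it extends along (-6, 5), (-3, 5)), but Z strictly decreases along every unbounded feasible direction, so there is no improving ray and the maximum is attained at a vertex.

x1 = -7/18, x2 = -56/9, maximum Z = 413/9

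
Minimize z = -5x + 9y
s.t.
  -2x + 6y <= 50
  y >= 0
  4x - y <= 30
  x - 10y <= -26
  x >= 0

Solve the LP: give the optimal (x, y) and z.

Feasible corners and z = -5x + 9y:
  (115/11, 130/11) → z = 595/11
  (0, 25/3) → z = 75
  (326/39, 134/39) → z = -424/39
  (0, 13/5) → z = 117/5

At the optimal vertex, 4x - y = 30 and x - 10y = -26.
Solving simultaneously gives x = 326/39, y = 134/39.

x = 326/39, y = 134/39, minimum z = -424/39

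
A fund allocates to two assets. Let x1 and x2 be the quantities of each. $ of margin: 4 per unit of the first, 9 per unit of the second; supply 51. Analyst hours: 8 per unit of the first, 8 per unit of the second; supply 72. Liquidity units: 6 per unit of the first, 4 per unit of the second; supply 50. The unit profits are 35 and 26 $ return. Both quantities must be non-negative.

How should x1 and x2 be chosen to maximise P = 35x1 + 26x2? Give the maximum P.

x1 = 7, x2 = 2, maximum P = 297

Extreme points and P = 35x1 + 26x2:
  (0, 0) → P = 0
  (0, 17/3) → P = 442/3
  (25/3, 0) → P = 875/3
  (6, 3) → P = 288
  (7, 2) → P = 297

The binding constraints are 8x1 + 8x2 = 72 and 6x1 + 4x2 = 50.
Solving simultaneously gives x1 = 7, x2 = 2.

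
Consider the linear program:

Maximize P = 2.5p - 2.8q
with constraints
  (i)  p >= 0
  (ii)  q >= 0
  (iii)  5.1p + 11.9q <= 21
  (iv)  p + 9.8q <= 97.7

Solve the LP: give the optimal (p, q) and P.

Vertices and P = 2.5p - 2.8q:
  (0, 0) → P = 0
  (0, 30/17) → P = -84/17
  (70/17, 0) → P = 175/17

At the optimal vertex, q = 0 and 5.1p + 11.9q = 21.
Solving simultaneously gives p = 70/17, q = 0.

p = 70/17, q = 0, maximum P = 175/17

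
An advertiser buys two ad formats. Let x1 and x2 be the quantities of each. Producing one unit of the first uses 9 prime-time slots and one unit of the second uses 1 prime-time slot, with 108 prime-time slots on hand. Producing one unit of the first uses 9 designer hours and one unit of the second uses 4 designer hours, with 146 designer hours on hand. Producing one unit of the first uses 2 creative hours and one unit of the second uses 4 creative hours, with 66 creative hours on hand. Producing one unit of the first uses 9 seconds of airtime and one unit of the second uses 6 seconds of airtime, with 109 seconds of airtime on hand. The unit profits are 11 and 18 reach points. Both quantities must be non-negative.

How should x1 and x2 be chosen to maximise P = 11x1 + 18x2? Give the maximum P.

Feasible corners and P = 11x1 + 18x2:
  (0, 0) → P = 0
  (0, 33/2) → P = 297
  (12, 0) → P = 132
  (539/45, 1/5) → P = 6091/45
  (5/3, 47/3) → P = 901/3

The optimum lies where 2x1 + 4x2 = 66 and 9x1 + 6x2 = 109.
Solving simultaneously gives x1 = 5/3, x2 = 47/3.

x1 = 5/3, x2 = 47/3, maximum P = 901/3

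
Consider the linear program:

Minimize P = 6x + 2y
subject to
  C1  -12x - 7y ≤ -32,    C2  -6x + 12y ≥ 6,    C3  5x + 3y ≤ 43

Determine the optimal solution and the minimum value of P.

Corner points and P = 6x + 2y:
  (57/31, 44/31) → P = 430/31
  (-205, 356) → P = -518
  (83/13, 48/13) → P = 594/13

The binding constraints are -12x - 7y = -32 and 5x + 3y = 43.
Solving simultaneously gives x = -205, y = 356.

x = -205, y = 356, minimum P = -518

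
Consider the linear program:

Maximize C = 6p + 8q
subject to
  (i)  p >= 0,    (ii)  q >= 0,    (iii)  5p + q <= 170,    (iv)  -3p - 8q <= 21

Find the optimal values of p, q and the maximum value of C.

p = 0, q = 170, maximum C = 1360

Feasible corners and C = 6p + 8q:
  (0, 0) → C = 0
  (0, 170) → C = 1360
  (34, 0) → C = 204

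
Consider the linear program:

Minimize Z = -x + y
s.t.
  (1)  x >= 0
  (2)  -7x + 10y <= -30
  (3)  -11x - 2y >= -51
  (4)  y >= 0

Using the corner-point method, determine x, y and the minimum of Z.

Feasible corners and Z = -x + y:
  (285/62, 27/124) → Z = -543/124
  (30/7, 0) → Z = -30/7
  (51/11, 0) → Z = -51/11

The binding constraints are -11x - 2y = -51 and y = 0.
Solving simultaneously gives x = 51/11, y = 0.

x = 51/11, y = 0, minimum Z = -51/11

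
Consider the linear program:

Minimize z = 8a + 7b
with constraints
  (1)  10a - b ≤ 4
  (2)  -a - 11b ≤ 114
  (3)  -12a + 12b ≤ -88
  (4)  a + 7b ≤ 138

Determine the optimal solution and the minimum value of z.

Vertices and z = 8a + 7b:
  (-70/111, -1144/111) → z = -2856/37
  (-10/27, -208/27) → z = -512/9
  (-25/9, -91/9) → z = -93

The binding constraints are -a - 11b = 114 and -12a + 12b = -88.
Solving simultaneously gives a = -25/9, b = -91/9.

a = -25/9, b = -91/9, minimum z = -93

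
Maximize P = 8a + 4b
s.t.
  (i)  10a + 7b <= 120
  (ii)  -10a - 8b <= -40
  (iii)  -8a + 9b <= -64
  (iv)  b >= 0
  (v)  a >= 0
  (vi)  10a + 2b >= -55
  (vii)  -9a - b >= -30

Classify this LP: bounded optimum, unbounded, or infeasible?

The boundaries 10a + 7b = 120 and -8a + 9b = -64 meet at (764/73, 160/73), but that point violates -9a - b ≥ -30. Every candidate vertex is excluded by some other constraint, so the feasible region is empty.

infeasible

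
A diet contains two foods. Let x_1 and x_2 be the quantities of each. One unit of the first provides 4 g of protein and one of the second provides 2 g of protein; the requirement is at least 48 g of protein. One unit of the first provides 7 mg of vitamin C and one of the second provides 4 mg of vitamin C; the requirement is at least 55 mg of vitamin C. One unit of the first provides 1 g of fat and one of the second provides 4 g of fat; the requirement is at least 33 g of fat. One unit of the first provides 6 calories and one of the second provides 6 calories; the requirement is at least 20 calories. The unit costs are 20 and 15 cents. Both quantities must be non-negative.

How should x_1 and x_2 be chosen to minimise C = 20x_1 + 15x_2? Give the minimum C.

x_1 = 9, x_2 = 6, minimum C = 270

Extreme points and C = 20x_1 + 15x_2:
  (0, 24) → C = 360
  (33, 0) → C = 660
  (9, 6) → C = 270
The feasible region is unbounded (it extends along (0, 1), (1, 0)), but C strictly increases along every unbounded feasible direction, so there is no improving ray and the minimum is attained at a vertex.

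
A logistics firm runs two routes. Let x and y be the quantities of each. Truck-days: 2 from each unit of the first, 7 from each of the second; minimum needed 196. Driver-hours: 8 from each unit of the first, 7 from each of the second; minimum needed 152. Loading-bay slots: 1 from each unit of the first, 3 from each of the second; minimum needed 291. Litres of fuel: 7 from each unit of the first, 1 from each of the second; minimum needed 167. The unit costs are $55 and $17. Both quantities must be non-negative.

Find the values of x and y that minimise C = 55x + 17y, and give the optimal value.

x = 21/2, y = 187/2, minimum C = 2167

Extreme points and C = 55x + 17y:
  (0, 167) → C = 2839
  (291, 0) → C = 16005
  (21/2, 187/2) → C = 2167
The feasible region is unbounded (it extends along (0, 1), (1, 0)), but C strictly increases along every unbounded feasible direction, so there is no improving ray and the minimum is attained at a vertex.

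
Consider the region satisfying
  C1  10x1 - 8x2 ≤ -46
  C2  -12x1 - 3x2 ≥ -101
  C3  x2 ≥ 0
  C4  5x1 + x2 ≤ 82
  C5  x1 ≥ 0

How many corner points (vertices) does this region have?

Pairwise boundary intersections that survive every other constraint:
  (335/63, 781/63)
  (0, 23/4)
  (0, 101/3)

3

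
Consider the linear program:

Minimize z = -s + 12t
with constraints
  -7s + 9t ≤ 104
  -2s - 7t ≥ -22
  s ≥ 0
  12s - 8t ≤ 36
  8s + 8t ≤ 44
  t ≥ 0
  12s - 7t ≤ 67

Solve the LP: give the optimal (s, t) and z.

Extreme points and z = -s + 12t:
  (0, 22/7) → z = 264/7
  (33/10, 11/5) → z = 231/10
  (0, 0) → z = 0
  (4, 3/2) → z = 14
  (3, 0) → z = -3

At the optimal vertex, 12s - 8t = 36 and t = 0.
Solving simultaneously gives s = 3, t = 0.

s = 3, t = 0, minimum z = -3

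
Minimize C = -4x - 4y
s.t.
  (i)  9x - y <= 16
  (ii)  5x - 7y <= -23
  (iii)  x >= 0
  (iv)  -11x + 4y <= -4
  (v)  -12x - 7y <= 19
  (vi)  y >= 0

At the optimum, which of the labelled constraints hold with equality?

Extreme points and C = -4x - 4y:
  (135/58, 287/58) → C = -844/29
  (12/5, 28/5) → C = -32
  (40/19, 91/19) → C = -524/19

The minimum is at (12/5, 28/5). Substituting into each constraint, equality holds for (i) and (iv); the remaining constraints have slack.

(i) and (iv)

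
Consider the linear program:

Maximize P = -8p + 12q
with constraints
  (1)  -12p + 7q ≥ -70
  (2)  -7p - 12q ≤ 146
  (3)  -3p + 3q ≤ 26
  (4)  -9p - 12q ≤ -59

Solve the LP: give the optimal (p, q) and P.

Vertices and P = -8p + 12q:
  (392/15, 174/5) → P = 3128/15
  (1253/207, 26/69) → P = -9088/207
  (-15/7, 137/21) → P = 668/7

At the optimal vertex, -12p + 7q = -70 and -3p + 3q = 26.
Solving simultaneously gives p = 392/15, q = 174/5.

p = 392/15, q = 174/5, maximum P = 3128/15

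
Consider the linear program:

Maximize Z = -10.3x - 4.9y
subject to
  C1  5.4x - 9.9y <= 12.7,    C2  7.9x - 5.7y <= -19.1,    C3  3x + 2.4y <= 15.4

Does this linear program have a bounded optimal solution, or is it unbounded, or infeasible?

From the feasible point (-8716/1581, -20347/4743), moving in the direction (-2.4, 3) keeps every constraint satisfied while Z increases without bound.

unbounded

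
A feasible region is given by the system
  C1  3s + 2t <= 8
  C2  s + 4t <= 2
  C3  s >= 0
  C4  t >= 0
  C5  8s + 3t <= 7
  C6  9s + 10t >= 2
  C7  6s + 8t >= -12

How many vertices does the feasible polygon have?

Intersecting each pair of boundary lines and keeping only the points that satisfy every inequality leaves:
  (0, 1/2)
  (22/29, 9/29)
  (0, 1/5)
  (7/8, 0)
  (2/9, 0)

5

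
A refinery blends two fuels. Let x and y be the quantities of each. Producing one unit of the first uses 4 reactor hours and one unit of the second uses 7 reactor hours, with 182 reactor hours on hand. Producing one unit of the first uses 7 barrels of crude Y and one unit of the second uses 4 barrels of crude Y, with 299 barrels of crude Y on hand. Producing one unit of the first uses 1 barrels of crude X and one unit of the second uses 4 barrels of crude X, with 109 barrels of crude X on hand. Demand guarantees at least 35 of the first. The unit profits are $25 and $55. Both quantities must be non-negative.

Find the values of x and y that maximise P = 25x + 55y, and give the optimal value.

Extreme points and P = 25x + 55y:
  (299/7, 0) → P = 7475/7
  (35, 0) → P = 875
  (455/11, 26/11) → P = 12805/11
  (35, 6) → P = 1205

x = 35, y = 6, maximum P = 1205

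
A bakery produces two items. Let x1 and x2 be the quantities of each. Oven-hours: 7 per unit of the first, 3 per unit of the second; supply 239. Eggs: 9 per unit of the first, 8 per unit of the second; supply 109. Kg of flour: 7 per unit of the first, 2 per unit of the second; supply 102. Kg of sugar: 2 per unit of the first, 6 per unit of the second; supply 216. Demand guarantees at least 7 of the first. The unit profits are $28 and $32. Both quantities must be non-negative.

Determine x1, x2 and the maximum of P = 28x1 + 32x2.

Corner points and P = 28x1 + 32x2:
  (109/9, 0) → P = 3052/9
  (7, 0) → P = 196
  (7, 23/4) → P = 380

x1 = 7, x2 = 23/4, maximum P = 380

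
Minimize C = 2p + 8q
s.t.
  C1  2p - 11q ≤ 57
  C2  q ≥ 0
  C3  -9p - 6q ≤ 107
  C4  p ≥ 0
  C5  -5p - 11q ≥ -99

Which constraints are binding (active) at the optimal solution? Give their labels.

C2 and C4

Corner points and C = 2p + 8q:
  (0, 0) → C = 0
  (99/5, 0) → C = 198/5
  (0, 9) → C = 72

The minimum is at (0, 0). Substituting into each constraint, equality holds for C2 and C4; the remaining constraints have slack.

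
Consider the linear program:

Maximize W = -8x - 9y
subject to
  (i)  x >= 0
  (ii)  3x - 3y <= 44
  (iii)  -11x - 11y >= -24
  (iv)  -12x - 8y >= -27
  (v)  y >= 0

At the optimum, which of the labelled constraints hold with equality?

(i) and (v)

Vertices and W = -8x - 9y:
  (0, 24/11) → W = -216/11
  (0, 0) → W = 0
  (24/11, 0) → W = -192/11

The maximum is at (0, 0). Substituting into each constraint, equality holds for (i) and (v); the remaining constraints have slack.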